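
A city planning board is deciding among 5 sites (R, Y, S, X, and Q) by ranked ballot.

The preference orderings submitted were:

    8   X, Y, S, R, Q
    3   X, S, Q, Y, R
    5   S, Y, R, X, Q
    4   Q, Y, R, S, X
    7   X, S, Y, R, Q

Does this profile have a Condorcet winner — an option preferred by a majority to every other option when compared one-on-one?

Head-to-head results (27 voters total):
R vs Y: Y wins 27–0.
R vs S: S wins 23–4.
R vs X: X wins 18–9.
R vs Q: R wins 20–7.
Y vs S: S wins 15–12.
Y vs X: X wins 18–9.
Y vs Q: Y wins 20–7.
S vs X: X wins 18–9.
S vs Q: S wins 23–4.
X vs Q: X wins 23–4.
X beats each rival — R (18–9), Y (18–9), S (18–9), Q (23–4) — so X is the Condorcet winner.

Yes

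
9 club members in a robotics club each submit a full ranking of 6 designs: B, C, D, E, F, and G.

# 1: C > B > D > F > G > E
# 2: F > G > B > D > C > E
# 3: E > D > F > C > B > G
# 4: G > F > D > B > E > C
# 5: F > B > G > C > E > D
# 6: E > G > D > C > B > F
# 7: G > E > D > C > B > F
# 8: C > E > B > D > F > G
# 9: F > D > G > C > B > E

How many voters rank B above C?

Ballots ranking B above C: 3.
Ballots ranking C above B: 6.
So 3 of 9 voters prefer B to C.

3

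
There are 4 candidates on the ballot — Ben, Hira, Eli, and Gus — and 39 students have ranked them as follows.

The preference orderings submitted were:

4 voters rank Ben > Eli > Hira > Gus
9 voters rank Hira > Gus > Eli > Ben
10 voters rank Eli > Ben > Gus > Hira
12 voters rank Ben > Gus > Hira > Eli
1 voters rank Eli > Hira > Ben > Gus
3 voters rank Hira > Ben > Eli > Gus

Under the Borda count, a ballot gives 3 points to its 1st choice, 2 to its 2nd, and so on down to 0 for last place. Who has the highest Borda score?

Ben

Borda scores:
  Ben: 4·3 + 9·0 + 10·2 + 12·3 + 1 + 3·2 = 75
  Hira: 4·1 + 9·3 + 10·0 + 12·1 + 2 + 3·3 = 54
  Eli: 4·2 + 9·1 + 10·3 + 12·0 + 3 + 3·1 = 53
  Gus: 4·0 + 9·2 + 10·1 + 12·2 + 0 + 3·0 = 52
Ben has the highest total.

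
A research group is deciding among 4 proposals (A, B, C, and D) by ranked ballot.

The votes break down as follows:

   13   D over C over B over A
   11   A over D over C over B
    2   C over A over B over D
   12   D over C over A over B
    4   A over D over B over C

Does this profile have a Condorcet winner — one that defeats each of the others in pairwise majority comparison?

Head-to-head results (42 voters total):
A vs B: A wins 29–13.
A vs C: C wins 27–15.
A vs D: D wins 25–17.
B vs C: C wins 38–4.
B vs D: D wins 40–2.
C vs D: D wins 40–2.
D beats each rival — A (25–17), B (40–2), C (40–2) — so D is the Condorcet winner.

Yes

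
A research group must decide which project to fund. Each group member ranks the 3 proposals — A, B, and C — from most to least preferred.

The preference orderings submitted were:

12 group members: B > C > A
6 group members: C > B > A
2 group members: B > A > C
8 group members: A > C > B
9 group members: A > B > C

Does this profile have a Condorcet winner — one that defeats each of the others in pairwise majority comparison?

Yes

Head-to-head results (37 voters total):
A vs B: B wins 20–17.
A vs C: A wins 19–18.
B vs C: B wins 23–14.
B beats each rival — A (20–17), C (23–14) — so B is the Condorcet winner.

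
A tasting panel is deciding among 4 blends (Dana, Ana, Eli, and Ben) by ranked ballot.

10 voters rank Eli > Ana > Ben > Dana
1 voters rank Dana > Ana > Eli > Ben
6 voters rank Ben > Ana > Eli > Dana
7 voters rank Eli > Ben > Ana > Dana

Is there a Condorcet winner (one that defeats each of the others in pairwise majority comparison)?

Yes

Head-to-head results (24 voters total):
Dana vs Ana: Ana wins 23–1.
Dana vs Eli: Eli wins 23–1.
Dana vs Ben: Ben wins 23–1.
Ana vs Eli: Eli wins 17–7.
Ana vs Ben: Ben wins 13–11.
Eli vs Ben: Eli wins 18–6.
Eli beats each rival — Dana (23–1), Ana (17–7), Ben (18–6) — so Eli is the Condorcet winner.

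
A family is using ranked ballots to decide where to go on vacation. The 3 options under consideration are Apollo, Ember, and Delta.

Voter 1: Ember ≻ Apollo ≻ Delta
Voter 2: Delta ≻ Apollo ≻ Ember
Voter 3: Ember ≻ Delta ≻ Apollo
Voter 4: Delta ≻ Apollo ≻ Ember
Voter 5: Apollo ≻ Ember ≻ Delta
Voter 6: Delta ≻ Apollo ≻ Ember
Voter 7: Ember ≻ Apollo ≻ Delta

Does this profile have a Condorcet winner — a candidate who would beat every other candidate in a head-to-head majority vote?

No

Head-to-head results (7 voters total):
Apollo vs Ember: Apollo wins 4–3.
Apollo vs Delta: Delta wins 4–3.
Ember vs Delta: Ember wins 4–3.
No candidate beats all others: Apollo beats Ember beats Delta beats Apollo, a majority cycle.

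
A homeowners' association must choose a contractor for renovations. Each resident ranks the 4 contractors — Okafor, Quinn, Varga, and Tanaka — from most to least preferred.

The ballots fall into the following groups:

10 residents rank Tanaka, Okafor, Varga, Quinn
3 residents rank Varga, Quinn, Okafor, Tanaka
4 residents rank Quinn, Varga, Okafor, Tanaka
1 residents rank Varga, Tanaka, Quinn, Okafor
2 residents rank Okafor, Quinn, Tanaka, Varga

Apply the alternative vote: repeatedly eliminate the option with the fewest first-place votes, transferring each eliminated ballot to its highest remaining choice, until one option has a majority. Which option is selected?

Tanaka

Round 1: Tanaka 10, Quinn 4, Varga 4, Okafor 2. Okafor has the fewest and is eliminated.
Round 2: Tanaka 10, Quinn 6, Varga 4. Varga has the fewest and is eliminated.
Round 3: Tanaka 11, Quinn 9. Tanaka has a majority.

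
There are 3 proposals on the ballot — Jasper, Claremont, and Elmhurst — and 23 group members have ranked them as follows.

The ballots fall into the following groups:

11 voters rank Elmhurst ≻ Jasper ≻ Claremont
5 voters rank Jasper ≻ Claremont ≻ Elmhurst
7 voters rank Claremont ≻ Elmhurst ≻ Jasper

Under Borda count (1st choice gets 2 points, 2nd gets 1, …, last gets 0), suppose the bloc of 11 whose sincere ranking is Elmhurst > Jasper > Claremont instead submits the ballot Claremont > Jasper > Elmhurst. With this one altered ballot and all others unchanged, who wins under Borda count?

Borda totals with the altered ballot: Jasper 21, Claremont 41, Elmhurst 7.
The switch changes the winner from Elmhurst to Claremont.

Claremont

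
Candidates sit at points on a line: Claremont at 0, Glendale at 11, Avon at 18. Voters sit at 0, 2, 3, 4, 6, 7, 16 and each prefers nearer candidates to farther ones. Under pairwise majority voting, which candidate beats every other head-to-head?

With single-peaked preferences on a line, the Condorcet winner is the candidate closest to the median voter.
The median voter (position 4) is closest to Claremont at 0.
Check: Claremont vs Avon — voters closer to Claremont: 6 of 7.

Claremont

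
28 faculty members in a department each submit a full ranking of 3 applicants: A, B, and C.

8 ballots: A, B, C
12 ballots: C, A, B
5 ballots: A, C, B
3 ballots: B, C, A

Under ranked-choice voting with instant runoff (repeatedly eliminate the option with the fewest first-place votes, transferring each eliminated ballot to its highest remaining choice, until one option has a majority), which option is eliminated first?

Round 1: A 13, C 12, B 3. B has the fewest and is eliminated.
Round 2: C 15, A 13. C has a majority.

B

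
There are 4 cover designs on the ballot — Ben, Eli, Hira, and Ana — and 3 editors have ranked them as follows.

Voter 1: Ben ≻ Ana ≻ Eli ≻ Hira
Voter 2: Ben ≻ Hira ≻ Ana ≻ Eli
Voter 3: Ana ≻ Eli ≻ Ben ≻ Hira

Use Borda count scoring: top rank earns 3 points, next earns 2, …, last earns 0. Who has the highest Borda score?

Ben

Borda scores:
  Ben: 3 + 3 + 1 = 7
  Eli: 1 + 0 + 2 = 3
  Hira: 0 + 2 + 0 = 2
  Ana: 2 + 1 + 3 = 6
Ben has the highest total.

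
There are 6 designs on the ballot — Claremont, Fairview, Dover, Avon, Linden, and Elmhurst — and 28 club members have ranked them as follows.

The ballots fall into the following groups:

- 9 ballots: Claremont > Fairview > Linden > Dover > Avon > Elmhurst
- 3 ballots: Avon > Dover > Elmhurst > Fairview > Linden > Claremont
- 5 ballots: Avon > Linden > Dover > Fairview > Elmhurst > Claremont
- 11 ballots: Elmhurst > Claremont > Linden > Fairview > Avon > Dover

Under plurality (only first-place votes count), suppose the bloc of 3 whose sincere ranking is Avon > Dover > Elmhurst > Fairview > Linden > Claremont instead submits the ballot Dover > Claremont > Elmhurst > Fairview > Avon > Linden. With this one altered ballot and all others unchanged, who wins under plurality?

First-place totals with the altered ballot: Claremont 9, Fairview 0, Dover 3, Avon 5, Linden 0, Elmhurst 11.
The winner is unchanged: still Elmhurst.

Elmhurst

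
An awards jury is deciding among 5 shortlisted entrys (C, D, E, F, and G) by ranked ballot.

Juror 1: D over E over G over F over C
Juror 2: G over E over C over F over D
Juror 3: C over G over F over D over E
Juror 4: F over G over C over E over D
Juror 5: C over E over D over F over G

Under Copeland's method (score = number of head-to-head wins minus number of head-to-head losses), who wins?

G

Pairwise results:
  C vs D: C wins 4–1.
  C vs E: C wins 3–2.
  C vs F: C wins 3–2.
  C vs G: G wins 3–2.
  D vs E: E wins 3–2.
  D vs F: F wins 3–2.
  D vs G: G wins 3–2.
  E vs F: E wins 3–2.
  E vs G: G wins 3–2.
  F vs G: G wins 3–2.
Copeland scores (wins − losses):
  C: 3 − 1 = 2
  D: 0 − 4 = -4
  E: 2 − 2 = 0
  F: 1 − 3 = -2
  G: 4 − 0 = 4
G has the best Copeland score.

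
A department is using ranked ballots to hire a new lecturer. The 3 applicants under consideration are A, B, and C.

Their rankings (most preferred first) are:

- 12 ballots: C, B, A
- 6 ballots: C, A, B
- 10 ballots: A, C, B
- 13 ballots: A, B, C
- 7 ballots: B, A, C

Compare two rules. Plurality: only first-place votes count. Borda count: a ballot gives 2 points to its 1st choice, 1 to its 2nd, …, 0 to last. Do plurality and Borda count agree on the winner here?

Plurality first-place counts: A 23, B 7, C 18 → A.
Borda totals: A 59, B 39, C 46 → A.
The two rules agree on A.

Yes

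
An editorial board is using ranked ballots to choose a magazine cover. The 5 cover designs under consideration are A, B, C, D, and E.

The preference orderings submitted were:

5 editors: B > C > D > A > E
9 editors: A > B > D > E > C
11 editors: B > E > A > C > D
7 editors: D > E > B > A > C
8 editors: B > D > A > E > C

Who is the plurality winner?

First-place vote totals:
  A: 9
  B: 24
  C: 0
  D: 7
  E: 0
B has the most first-place votes.

B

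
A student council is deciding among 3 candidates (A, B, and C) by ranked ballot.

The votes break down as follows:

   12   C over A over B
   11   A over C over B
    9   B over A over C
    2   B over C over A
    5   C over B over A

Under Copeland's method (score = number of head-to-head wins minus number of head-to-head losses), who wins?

Pairwise results:
  A vs B: A wins 23–16.
  A vs C: A wins 20–19.
  B vs C: C wins 28–11.
Copeland scores (wins − losses):
  A: 2 − 0 = 2
  B: 0 − 2 = -2
  C: 1 − 1 = 0
A has the best Copeland score.

A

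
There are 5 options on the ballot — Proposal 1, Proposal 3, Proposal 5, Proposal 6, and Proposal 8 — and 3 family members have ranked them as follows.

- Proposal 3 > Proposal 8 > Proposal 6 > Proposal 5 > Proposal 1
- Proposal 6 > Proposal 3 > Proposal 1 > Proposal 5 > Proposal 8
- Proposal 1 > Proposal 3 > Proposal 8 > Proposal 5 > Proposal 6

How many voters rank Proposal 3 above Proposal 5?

3

Ballots ranking Proposal 3 above Proposal 5: 3.
Ballots ranking Proposal 5 above Proposal 3: 0.
So 3 of 3 voters prefer Proposal 3 to Proposal 5.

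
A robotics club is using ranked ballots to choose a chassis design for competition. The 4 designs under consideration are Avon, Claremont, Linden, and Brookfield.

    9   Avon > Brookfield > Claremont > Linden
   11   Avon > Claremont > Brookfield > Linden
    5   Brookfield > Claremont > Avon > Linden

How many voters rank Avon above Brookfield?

20

Ballots ranking Avon above Brookfield: 9+11 = 20.
Ballots ranking Brookfield above Avon: 5.
So 20 of 25 voters prefer Avon to Brookfield.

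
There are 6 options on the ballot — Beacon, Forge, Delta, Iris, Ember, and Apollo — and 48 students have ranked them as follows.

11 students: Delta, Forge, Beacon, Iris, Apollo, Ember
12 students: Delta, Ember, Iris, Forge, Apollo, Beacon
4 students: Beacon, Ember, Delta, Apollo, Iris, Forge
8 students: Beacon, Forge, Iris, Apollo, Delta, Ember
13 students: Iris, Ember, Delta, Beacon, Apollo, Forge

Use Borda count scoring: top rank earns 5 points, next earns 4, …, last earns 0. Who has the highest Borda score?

Delta

Borda scores:
  Beacon: 11·3 + 12·0 + 4·5 + 8·5 + 13·2 = 119
  Forge: 11·4 + 12·2 + 4·0 + 8·4 + 13·0 = 100
  Delta: 11·5 + 12·5 + 4·3 + 8·1 + 13·3 = 174
  Iris: 11·2 + 12·3 + 4·1 + 8·3 + 13·5 = 151
  Ember: 11·0 + 12·4 + 4·4 + 8·0 + 13·4 = 116
  Apollo: 11·1 + 12·1 + 4·2 + 8·2 + 13·1 = 60
Delta has the highest total.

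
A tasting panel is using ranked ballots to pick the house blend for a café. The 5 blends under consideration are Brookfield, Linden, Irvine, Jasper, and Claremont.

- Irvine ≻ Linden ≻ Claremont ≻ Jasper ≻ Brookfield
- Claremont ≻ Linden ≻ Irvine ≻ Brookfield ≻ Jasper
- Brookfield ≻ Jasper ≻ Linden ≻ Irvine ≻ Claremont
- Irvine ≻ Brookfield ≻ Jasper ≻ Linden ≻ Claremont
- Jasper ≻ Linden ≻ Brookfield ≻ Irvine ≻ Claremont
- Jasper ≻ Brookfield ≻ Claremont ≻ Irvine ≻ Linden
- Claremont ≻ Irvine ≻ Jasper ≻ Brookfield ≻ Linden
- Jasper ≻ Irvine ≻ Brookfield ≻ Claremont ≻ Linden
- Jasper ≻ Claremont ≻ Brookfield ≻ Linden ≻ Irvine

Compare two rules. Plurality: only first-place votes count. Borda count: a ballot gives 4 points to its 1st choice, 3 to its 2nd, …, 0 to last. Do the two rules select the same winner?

Yes

Plurality first-place counts: Brookfield 1, Linden 0, Irvine 2, Jasper 4, Claremont 2 → Jasper.
Borda totals: Brookfield 18, Linden 13, Irvine 19, Jasper 24, Claremont 16 → Jasper.
The two rules agree on Jasper.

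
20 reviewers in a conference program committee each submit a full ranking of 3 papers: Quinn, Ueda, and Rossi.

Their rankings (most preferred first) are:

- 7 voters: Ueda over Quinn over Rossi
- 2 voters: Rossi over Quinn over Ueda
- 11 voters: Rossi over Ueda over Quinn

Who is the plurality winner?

First-place vote totals:
  Quinn: 0
  Ueda: 7
  Rossi: 13
Rossi has the most first-place votes.

Rossi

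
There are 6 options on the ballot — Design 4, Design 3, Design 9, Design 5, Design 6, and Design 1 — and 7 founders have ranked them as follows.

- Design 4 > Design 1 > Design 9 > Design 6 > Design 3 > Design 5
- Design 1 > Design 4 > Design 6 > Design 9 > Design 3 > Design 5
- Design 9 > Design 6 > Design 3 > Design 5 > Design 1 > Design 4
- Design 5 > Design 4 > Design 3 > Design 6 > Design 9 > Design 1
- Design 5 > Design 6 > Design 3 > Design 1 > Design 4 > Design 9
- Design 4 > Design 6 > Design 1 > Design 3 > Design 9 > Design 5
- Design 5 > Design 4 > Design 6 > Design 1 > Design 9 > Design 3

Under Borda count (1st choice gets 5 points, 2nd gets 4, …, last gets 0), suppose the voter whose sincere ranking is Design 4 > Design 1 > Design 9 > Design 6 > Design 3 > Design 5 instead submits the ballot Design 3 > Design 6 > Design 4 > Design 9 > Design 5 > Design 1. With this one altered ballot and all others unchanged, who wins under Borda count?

Borda totals with the altered ballot: Design 4 21, Design 3 17, Design 9 12, Design 5 18, Design 6 24, Design 1 13.
The switch changes the winner from Design 4 to Design 6.

Design 6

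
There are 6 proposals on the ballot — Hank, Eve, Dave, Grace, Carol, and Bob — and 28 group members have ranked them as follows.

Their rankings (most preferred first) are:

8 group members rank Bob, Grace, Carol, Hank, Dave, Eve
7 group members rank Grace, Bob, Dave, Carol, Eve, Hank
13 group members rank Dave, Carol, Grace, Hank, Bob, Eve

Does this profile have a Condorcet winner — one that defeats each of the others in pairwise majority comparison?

Head-to-head results (28 voters total):
Hank vs Eve: Hank wins 21–7.
Hank vs Dave: Dave wins 20–8.
Hank vs Grace: Grace wins 28–0.
Hank vs Carol: Carol wins 28–0.
Hank vs Bob: Bob wins 15–13.
Eve vs Dave: Dave wins 28–0.
Eve vs Grace: Grace wins 28–0.
Eve vs Carol: Carol wins 28–0.
Eve vs Bob: Bob wins 28–0.
Dave vs Grace: Grace wins 15–13.
Dave vs Carol: Dave wins 20–8.
Dave vs Bob: Bob wins 15–13.
Grace vs Carol: Grace wins 15–13.
Grace vs Bob: Grace wins 20–8.
Carol vs Bob: Bob wins 15–13.
Grace beats each rival — Hank (28–0), Eve (28–0), Dave (15–13), Carol (15–13), Bob (20–8) — so Grace is the Condorcet winner.

Yes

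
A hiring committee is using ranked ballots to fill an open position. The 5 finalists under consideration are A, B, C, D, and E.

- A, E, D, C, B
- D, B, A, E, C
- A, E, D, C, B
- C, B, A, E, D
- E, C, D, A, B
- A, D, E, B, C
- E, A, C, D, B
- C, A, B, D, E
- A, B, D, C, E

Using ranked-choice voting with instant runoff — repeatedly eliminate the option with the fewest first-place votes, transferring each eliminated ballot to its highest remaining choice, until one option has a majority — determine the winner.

A

Round 1: A 4, C 2, E 2, D 1, B 0. B has the fewest and is eliminated.
Round 2: A 4, C 2, E 2, D 1. D has the fewest and is eliminated.
Round 3: A 5, C 2, E 2. A has a majority.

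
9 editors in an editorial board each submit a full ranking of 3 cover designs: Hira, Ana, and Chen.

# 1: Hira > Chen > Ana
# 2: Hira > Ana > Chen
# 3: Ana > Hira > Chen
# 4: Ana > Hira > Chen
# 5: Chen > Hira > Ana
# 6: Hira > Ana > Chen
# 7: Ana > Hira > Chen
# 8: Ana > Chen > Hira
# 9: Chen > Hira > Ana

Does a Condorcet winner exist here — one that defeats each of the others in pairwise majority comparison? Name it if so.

Head-to-head results (9 voters total):
Hira vs Ana: Hira wins 5–4.
Hira vs Chen: Hira wins 6–3.
Ana vs Chen: Ana wins 6–3.
Hira beats each rival — Ana (5–4), Chen (6–3) — so Hira is the Condorcet winner.

Hira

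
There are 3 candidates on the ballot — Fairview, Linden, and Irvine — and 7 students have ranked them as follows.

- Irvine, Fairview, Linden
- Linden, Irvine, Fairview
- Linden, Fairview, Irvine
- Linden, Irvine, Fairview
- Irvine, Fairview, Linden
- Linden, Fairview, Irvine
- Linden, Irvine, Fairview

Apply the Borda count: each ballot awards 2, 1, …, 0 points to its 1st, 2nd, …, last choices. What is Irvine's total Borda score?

7

Borda scores:
  Fairview: 1 + 0 + 1 + 0 + 1 + 1 + 0 = 4
  Linden: 0 + 2 + 2 + 2 + 0 + 2 + 2 = 10
  Irvine: 2 + 1 + 0 + 1 + 2 + 0 + 1 = 7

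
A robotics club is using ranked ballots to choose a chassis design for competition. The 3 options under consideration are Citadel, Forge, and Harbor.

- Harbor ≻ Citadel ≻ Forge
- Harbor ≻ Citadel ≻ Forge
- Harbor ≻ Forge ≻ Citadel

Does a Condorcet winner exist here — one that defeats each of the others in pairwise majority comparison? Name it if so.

Head-to-head results (3 voters total):
Citadel vs Forge: Citadel wins 2–1.
Citadel vs Harbor: Harbor wins 3–0.
Forge vs Harbor: Harbor wins 3–0.
Harbor beats each rival — Citadel (3–0), Forge (3–0) — so Harbor is the Condorcet winner.

Harbor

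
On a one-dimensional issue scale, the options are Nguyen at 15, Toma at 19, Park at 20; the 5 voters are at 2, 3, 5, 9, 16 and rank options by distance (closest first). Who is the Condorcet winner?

With single-peaked preferences on a line, the Condorcet winner is the candidate closest to the median voter.
The median voter (position 5) is closest to Nguyen at 15.
Check: Nguyen vs Toma — voters closer to Nguyen: 5 of 5.

Nguyen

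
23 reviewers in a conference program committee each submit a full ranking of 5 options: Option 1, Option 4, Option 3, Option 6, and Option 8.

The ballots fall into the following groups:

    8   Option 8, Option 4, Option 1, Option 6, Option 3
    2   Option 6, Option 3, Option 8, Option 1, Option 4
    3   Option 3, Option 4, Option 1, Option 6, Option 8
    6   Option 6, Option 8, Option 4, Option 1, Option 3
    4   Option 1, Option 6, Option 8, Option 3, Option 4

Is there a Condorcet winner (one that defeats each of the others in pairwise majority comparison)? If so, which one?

No Condorcet winner

Head-to-head results (23 voters total):
Option 1 vs Option 4: Option 4 wins 17–6.
Option 1 vs Option 3: Option 1 wins 18–5.
Option 1 vs Option 6: Option 1 wins 15–8.
Option 1 vs Option 8: Option 8 wins 16–7.
Option 4 vs Option 3: Option 4 wins 14–9.
Option 4 vs Option 6: Option 6 wins 12–11.
Option 4 vs Option 8: Option 8 wins 20–3.
Option 3 vs Option 6: Option 6 wins 20–3.
Option 3 vs Option 8: Option 8 wins 18–5.
Option 6 vs Option 8: Option 6 wins 15–8.
No candidate beats all others: Option 1 beats Option 6 beats Option 4 beats Option 1, a majority cycle.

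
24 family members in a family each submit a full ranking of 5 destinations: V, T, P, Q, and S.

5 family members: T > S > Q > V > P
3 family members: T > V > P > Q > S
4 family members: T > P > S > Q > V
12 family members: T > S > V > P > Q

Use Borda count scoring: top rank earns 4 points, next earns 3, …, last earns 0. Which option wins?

Borda scores:
  V: 5·1 + 3·3 + 4·0 + 12·2 = 38
  T: 5·4 + 3·4 + 4·4 + 12·4 = 96
  P: 5·0 + 3·2 + 4·3 + 12·1 = 30
  Q: 5·2 + 3·1 + 4·1 + 12·0 = 17
  S: 5·3 + 3·0 + 4·2 + 12·3 = 59
T has the highest total.

T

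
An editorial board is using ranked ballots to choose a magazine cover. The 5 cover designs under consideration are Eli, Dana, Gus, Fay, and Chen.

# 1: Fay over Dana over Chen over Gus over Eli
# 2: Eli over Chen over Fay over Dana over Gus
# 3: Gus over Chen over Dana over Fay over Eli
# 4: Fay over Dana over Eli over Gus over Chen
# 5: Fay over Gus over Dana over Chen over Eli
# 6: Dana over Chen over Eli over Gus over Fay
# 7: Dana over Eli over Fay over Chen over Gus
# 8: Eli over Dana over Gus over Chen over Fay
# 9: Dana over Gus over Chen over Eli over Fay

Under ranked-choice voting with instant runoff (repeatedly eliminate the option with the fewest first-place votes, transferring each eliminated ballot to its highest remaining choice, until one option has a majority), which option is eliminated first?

Chen

Round 1: Dana 3, Fay 3, Eli 2, Gus 1, Chen 0. Chen has the fewest and is eliminated.
Round 2: Dana 3, Fay 3, Eli 2, Gus 1. Gus has the fewest and is eliminated.
Round 3: Dana 4, Fay 3, Eli 2. Eli has the fewest and is eliminated.
Round 4: Dana 5, Fay 4. Dana has a majority.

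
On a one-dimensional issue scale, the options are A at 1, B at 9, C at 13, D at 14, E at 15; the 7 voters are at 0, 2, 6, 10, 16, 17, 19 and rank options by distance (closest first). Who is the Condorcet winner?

With single-peaked preferences on a line, the Condorcet winner is the candidate closest to the median voter.
The median voter (position 10) is closest to B at 9.
Check: B vs E — voters closer to B: 4 of 7.

B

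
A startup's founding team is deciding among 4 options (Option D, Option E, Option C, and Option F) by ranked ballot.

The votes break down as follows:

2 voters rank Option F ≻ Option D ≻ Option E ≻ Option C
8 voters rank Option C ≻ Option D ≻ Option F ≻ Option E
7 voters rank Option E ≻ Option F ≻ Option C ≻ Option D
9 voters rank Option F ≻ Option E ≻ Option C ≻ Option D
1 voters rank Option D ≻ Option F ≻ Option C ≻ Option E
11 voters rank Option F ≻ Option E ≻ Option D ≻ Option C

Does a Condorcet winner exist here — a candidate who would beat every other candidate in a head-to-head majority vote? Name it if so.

Head-to-head results (38 voters total):
Option D vs Option E: Option E wins 27–11.
Option D vs Option C: Option C wins 24–14.
Option D vs Option F: Option F wins 29–9.
Option E vs Option C: Option E wins 29–9.
Option E vs Option F: Option F wins 31–7.
Option C vs Option F: Option F wins 30–8.
Option F beats each rival — Option D (29–9), Option E (31–7), Option C (30–8) — so Option F is the Condorcet winner.

Option F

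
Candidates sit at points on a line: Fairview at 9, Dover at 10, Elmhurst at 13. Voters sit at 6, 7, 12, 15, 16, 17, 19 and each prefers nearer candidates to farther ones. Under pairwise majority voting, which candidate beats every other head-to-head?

With single-peaked preferences on a line, the Condorcet winner is the candidate closest to the median voter.
The median voter (position 15) is closest to Elmhurst at 13.
Check: Elmhurst vs Dover — voters closer to Elmhurst: 5 of 7.

Elmhurst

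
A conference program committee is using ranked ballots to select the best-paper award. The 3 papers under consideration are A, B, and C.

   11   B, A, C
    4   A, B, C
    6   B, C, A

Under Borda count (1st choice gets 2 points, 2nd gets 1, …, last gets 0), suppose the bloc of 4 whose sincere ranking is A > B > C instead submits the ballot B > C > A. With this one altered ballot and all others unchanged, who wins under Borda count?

B

Borda totals with the altered ballot: A 11, B 42, C 10.
The winner is unchanged: still B.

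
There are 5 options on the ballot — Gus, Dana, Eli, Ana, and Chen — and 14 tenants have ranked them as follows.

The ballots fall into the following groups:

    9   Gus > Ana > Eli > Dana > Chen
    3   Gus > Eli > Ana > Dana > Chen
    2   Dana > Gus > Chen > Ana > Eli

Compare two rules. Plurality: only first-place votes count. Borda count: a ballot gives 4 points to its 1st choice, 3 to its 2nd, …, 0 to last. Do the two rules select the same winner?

Yes

Plurality first-place counts: Gus 12, Dana 2, Eli 0, Ana 0, Chen 0 → Gus.
Borda totals: Gus 54, Dana 20, Eli 27, Ana 35, Chen 4 → Gus.
The two rules agree on Gus.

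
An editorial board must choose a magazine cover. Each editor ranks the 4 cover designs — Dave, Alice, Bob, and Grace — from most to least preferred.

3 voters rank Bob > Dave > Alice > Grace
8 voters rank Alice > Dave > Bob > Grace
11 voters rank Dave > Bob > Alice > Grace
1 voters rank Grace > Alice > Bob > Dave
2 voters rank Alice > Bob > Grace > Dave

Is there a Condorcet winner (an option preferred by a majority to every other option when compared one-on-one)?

Yes

Head-to-head results (25 voters total):
Dave vs Alice: Dave wins 14–11.
Dave vs Bob: Dave wins 19–6.
Dave vs Grace: Dave wins 22–3.
Alice vs Bob: Bob wins 14–11.
Alice vs Grace: Alice wins 24–1.
Bob vs Grace: Bob wins 24–1.
Dave beats each rival — Alice (14–11), Bob (19–6), Grace (22–3) — so Dave is the Condorcet winner.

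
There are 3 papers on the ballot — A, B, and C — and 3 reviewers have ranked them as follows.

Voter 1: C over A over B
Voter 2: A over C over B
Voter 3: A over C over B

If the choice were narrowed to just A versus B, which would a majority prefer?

Ballots ranking A above B: 3.
Ballots ranking B above A: 0.
A wins the head-to-head, 3–0.

A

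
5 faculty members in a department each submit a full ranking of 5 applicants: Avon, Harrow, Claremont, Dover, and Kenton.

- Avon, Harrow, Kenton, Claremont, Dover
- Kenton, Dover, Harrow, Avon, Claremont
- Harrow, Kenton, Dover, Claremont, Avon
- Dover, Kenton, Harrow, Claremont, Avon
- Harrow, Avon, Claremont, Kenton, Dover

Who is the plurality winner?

First-place vote totals:
  Avon: 1
  Harrow: 2
  Claremont: 0
  Dover: 1
  Kenton: 1
Harrow has the most first-place votes.

Harrow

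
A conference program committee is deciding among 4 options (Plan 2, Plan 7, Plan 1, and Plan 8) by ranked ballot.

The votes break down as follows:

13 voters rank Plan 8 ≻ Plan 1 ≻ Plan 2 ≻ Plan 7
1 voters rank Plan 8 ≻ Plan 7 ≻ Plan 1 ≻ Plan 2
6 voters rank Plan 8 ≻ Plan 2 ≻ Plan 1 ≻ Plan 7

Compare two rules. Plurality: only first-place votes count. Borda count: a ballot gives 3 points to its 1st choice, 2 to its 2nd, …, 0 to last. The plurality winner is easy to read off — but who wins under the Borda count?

Plan 8

Plurality first-place counts: Plan 2 0, Plan 7 0, Plan 1 0, Plan 8 20 → Plan 8.
Borda totals: Plan 2 25, Plan 7 2, Plan 1 33, Plan 8 60 → Plan 8.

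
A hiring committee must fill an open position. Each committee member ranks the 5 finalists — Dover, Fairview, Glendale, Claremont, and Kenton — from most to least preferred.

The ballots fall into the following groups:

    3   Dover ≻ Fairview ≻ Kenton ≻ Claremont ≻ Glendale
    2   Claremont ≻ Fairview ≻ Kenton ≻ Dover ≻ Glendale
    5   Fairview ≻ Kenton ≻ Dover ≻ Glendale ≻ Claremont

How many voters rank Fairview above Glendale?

Ballots ranking Fairview above Glendale: 3+2+5 = 10.
Ballots ranking Glendale above Fairview: 0.
So 10 of 10 voters prefer Fairview to Glendale.

10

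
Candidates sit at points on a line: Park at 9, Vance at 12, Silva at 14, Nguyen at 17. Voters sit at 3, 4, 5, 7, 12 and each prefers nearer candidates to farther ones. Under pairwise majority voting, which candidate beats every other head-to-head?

With single-peaked preferences on a line, the Condorcet winner is the candidate closest to the median voter.
The median voter (position 5) is closest to Park at 9.
Check: Park vs Nguyen — voters closer to Park: 5 of 5.

Park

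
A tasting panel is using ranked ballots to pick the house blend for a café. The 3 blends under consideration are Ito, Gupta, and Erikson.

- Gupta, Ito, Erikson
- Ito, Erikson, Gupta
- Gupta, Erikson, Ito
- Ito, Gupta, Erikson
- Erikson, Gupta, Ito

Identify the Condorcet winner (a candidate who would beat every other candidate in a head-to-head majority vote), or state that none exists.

Gupta

Head-to-head results (5 voters total):
Ito vs Gupta: Gupta wins 3–2.
Ito vs Erikson: Ito wins 3–2.
Gupta vs Erikson: Gupta wins 3–2.
Gupta beats each rival — Ito (3–2), Erikson (3–2) — so Gupta is the Condorcet winner.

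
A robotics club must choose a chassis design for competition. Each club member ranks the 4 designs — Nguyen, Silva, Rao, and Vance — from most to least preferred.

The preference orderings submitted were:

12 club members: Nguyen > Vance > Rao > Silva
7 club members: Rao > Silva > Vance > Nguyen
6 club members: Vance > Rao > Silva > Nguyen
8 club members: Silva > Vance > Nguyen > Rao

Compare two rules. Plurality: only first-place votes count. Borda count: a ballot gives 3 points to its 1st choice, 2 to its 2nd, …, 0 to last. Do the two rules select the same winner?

Plurality first-place counts: Nguyen 12, Silva 8, Rao 7, Vance 6 → Nguyen.
Borda totals: Nguyen 44, Silva 44, Rao 45, Vance 65 → Vance.
The two rules disagree: plurality picks Nguyen, Borda picks Vance.

No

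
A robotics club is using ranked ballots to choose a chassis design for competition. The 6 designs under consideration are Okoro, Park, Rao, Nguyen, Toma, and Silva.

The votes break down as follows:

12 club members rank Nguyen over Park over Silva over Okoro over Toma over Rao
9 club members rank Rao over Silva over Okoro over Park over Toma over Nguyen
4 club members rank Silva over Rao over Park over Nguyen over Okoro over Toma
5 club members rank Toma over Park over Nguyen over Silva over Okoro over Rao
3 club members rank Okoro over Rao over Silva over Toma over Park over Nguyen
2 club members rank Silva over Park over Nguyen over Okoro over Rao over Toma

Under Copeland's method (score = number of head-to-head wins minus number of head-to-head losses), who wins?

Pairwise results:
  Okoro vs Park: Park wins 23–12.
  Okoro vs Rao: Okoro wins 22–13.
  Okoro vs Nguyen: Nguyen wins 23–12.
  Okoro vs Toma: Okoro wins 30–5.
  Okoro vs Silva: Silva wins 32–3.
  Park vs Rao: Park wins 19–16.
  Park vs Nguyen: Park wins 23–12.
  Park vs Toma: Park wins 27–8.
  Park vs Silva: Silva wins 18–17.
  Rao vs Nguyen: Nguyen wins 19–16.
  Rao vs Toma: Rao wins 18–17.
  Rao vs Silva: Silva wins 23–12.
  Nguyen vs Toma: Nguyen wins 18–17.
  Nguyen vs Silva: Silva wins 18–17.
  Toma vs Silva: Silva wins 30–5.
Copeland scores (wins − losses):
  Okoro: 2 − 3 = -1
  Park: 4 − 1 = 3
  Rao: 1 − 4 = -3
  Nguyen: 3 − 2 = 1
  Toma: 0 − 5 = -5
  Silva: 5 − 0 = 5
Silva has the best Copeland score.

Silva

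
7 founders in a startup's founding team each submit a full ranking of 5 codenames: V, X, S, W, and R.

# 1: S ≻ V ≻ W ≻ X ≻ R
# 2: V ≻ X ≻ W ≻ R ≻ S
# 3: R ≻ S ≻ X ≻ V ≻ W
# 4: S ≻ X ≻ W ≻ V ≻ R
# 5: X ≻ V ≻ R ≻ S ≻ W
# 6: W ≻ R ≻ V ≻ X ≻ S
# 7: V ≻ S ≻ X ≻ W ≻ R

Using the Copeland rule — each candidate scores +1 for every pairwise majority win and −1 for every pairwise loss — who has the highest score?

V

Pairwise results:
  V vs X: V wins 4–3.
  V vs S: V wins 4–3.
  V vs W: V wins 5–2.
  V vs R: V wins 5–2.
  X vs S: S wins 4–3.
  X vs W: X wins 5–2.
  X vs R: X wins 5–2.
  S vs W: S wins 5–2.
  S vs R: R wins 4–3.
  W vs R: W wins 5–2.
Copeland scores (wins − losses):
  V: 4 − 0 = 4
  X: 2 − 2 = 0
  S: 2 − 2 = 0
  W: 1 − 3 = -2
  R: 1 − 3 = -2
V has the best Copeland score.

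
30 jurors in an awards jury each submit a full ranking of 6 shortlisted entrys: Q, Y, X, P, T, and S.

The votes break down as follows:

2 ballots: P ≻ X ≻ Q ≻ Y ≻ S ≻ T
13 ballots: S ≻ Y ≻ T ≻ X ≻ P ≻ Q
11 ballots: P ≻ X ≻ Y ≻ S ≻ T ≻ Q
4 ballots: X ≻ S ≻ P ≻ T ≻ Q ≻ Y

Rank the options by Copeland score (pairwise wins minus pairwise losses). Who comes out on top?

X

Pairwise results:
  Q vs Y: Y wins 24–6.
  Q vs X: X wins 30–0.
  Q vs P: P wins 30–0.
  Q vs T: T wins 28–2.
  Q vs S: S wins 28–2.
  Y vs X: X wins 17–13.
  Y vs P: P wins 17–13.
  Y vs T: Y wins 26–4.
  Y vs S: S wins 17–13.
  X vs P: X wins 17–13.
  X vs T: X wins 17–13.
  X vs S: X wins 17–13.
  P vs T: P wins 17–13.
  P vs S: S wins 17–13.
  T vs S: S wins 30–0.
Copeland scores (wins − losses):
  Q: 0 − 5 = -5
  Y: 2 − 3 = -1
  X: 5 − 0 = 5
  P: 3 − 2 = 1
  T: 1 − 4 = -3
  S: 4 − 1 = 3
X has the best Copeland score.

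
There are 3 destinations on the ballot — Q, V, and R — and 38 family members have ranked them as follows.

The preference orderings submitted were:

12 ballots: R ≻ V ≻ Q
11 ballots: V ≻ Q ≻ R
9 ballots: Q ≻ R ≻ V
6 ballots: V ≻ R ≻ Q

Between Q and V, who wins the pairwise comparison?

V

Ballots ranking Q above V: 9.
Ballots ranking V above Q: 12+11+6 = 29.
V wins the head-to-head, 29–9.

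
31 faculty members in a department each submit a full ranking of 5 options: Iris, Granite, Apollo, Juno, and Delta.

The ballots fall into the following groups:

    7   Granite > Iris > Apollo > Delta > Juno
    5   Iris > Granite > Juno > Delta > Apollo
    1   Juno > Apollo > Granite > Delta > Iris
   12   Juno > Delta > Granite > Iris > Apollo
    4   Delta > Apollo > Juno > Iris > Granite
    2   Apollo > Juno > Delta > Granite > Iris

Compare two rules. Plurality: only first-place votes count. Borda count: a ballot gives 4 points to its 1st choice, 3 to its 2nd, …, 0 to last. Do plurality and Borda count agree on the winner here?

Plurality first-place counts: Iris 5, Granite 7, Apollo 2, Juno 13, Delta 4 → Juno.
Borda totals: Iris 57, Granite 71, Apollo 37, Juno 76, Delta 69 → Juno.
The two rules agree on Juno.

Yes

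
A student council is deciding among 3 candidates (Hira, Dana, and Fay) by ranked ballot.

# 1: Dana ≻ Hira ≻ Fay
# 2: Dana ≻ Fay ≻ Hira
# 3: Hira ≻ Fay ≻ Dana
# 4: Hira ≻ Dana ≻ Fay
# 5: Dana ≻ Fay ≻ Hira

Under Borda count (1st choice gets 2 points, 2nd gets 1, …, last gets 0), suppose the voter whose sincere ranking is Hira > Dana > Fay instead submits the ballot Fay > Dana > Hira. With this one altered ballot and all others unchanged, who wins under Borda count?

Borda totals with the altered ballot: Hira 3, Dana 7, Fay 5.
The winner is unchanged: still Dana.

Dana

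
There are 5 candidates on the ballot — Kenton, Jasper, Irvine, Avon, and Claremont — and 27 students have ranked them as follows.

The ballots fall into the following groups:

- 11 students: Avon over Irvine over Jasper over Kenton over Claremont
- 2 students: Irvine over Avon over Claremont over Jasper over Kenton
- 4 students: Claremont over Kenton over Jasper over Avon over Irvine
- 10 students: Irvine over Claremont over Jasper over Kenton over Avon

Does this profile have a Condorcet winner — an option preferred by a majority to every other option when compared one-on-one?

No

Head-to-head results (27 voters total):
Kenton vs Jasper: Jasper wins 23–4.
Kenton vs Irvine: Irvine wins 23–4.
Kenton vs Avon: Kenton wins 14–13.
Kenton vs Claremont: Claremont wins 16–11.
Jasper vs Irvine: Irvine wins 23–4.
Jasper vs Avon: Jasper wins 14–13.
Jasper vs Claremont: Claremont wins 16–11.
Irvine vs Avon: Avon wins 15–12.
Irvine vs Claremont: Irvine wins 23–4.
Avon vs Claremont: Claremont wins 14–13.
No candidate beats all others: Kenton beats Avon beats Irvine beats Kenton, a majority cycle.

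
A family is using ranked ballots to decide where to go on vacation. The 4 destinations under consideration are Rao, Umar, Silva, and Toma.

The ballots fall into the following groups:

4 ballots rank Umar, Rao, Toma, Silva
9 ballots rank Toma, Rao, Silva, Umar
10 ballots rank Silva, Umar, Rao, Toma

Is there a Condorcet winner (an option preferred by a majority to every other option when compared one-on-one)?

Head-to-head results (23 voters total):
Rao vs Umar: Umar wins 14–9.
Rao vs Silva: Rao wins 13–10.
Rao vs Toma: Rao wins 14–9.
Umar vs Silva: Silva wins 19–4.
Umar vs Toma: Umar wins 14–9.
Silva vs Toma: Toma wins 13–10.
No candidate beats all others: Rao beats Silva beats Umar beats Rao, a majority cycle.

No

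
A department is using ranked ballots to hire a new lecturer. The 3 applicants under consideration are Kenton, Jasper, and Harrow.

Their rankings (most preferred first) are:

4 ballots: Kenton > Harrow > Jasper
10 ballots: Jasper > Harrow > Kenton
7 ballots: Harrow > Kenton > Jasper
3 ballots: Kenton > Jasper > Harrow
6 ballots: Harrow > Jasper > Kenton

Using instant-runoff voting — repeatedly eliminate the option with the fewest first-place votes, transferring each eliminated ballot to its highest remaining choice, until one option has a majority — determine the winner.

Harrow

Round 1: Harrow 13, Jasper 10, Kenton 7. Kenton has the fewest and is eliminated.
Round 2: Harrow 17, Jasper 13. Harrow has a majority.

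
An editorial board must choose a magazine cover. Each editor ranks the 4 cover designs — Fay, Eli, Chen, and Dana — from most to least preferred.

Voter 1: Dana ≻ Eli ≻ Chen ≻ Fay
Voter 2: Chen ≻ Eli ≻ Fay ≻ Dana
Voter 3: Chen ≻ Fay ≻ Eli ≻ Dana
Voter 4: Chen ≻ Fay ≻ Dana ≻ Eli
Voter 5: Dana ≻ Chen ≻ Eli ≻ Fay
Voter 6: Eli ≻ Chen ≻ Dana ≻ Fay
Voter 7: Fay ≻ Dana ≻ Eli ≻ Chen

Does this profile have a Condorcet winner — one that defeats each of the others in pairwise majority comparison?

Yes

Head-to-head results (7 voters total):
Fay vs Eli: Eli wins 4–3.
Fay vs Chen: Chen wins 6–1.
Fay vs Dana: Fay wins 4–3.
Eli vs Chen: Chen wins 4–3.
Eli vs Dana: Dana wins 4–3.
Chen vs Dana: Chen wins 4–3.
Chen beats each rival — Fay (6–1), Eli (4–3), Dana (4–3) — so Chen is the Condorcet winner.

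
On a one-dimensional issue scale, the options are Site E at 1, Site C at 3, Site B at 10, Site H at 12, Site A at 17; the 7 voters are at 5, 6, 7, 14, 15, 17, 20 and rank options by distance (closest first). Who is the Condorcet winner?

With single-peaked preferences on a line, the Condorcet winner is the candidate closest to the median voter.
The median voter (position 14) is closest to Site H at 12.
Check: Site H vs Site E — voters closer to Site H: 5 of 7.

Site H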